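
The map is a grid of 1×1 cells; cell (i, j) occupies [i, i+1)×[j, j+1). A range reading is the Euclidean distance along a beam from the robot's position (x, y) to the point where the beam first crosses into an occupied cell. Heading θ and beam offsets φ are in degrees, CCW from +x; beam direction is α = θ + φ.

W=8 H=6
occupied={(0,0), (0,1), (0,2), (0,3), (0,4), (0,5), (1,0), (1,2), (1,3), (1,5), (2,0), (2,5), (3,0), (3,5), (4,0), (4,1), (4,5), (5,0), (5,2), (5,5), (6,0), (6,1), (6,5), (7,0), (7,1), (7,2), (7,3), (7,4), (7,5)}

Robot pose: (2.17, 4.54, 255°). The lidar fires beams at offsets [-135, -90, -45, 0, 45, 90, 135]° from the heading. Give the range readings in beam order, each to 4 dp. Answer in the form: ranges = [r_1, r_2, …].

ranges = [0.5312, 1.2113, 1.0800, 0.6568, 3.6600, 5.0004, 0.9200]

beam 1: φ=-135°, α=120°
  d=(-0.5000,0.8660)  start (2,4)  tX=0.3400 tY=0.5312  stride 1/|dx|=2.0000 1/|dy|=1.1547
    cross x-line → (1,4), t=0.3400
    cross y-line → (1,5), t=0.5312 (wall)
  → r_1 = 0.5312
beam 2: φ=-90°, α=165°
  d=(-0.9659,0.2588)  start (2,4)  tX=0.1760 tY=1.7773  stride 1/|dx|=1.0353 1/|dy|=3.8637
    cross x-line → (1,4), t=0.1760
    cross x-line → (0,4), t=1.2113 (wall)
  → r_2 = 1.2113
beam 3: φ=-45°, α=210°
  d=(-0.8660,-0.5000)  start (2,4)  tX=0.1963 tY=1.0800  stride 1/|dx|=1.1547 1/|dy|=2.0000
    cross x-line → (1,4), t=0.1963
    cross y-line → (1,3), t=1.0800 (wall)
  → r_3 = 1.0800
beam 4: φ=0°, α=255°
  d=(-0.2588,-0.9659)  start (2,4)  tX=0.6568 tY=0.5590  stride 1/|dx|=3.8637 1/|dy|=1.0353
    cross y-line → (2,3), t=0.5590
    cross x-line → (1,3), t=0.6568 (wall)
  → r_4 = 0.6568
beam 5: φ=45°, α=300°
  d=(0.5000,-0.8660)  start (2,4)  tX=1.6600 tY=0.6235  stride 1/|dx|=2.0000 1/|dy|=1.1547
    cross y-line → (2,3), t=0.6235
    cross x-line → (3,3), t=1.6600
    cross y-line → (3,2), t=1.7782
    cross y-line → (3,1), t=2.9329
    cross x-line → (4,1), t=3.6600 (wall)
  → r_5 = 3.6600
beam 6: φ=90°, α=345°
  d=(0.9659,-0.2588)  start (2,4)  tX=0.8593 tY=2.0864  stride 1/|dx|=1.0353 1/|dy|=3.8637
    cross x-line → (3,4), t=0.8593
    cross x-line → (4,4), t=1.8946
    cross y-line → (4,3), t=2.0864
    cross x-line → (5,3), t=2.9298
    cross x-line → (6,3), t=3.9651
    cross x-line → (7,3), t=5.0004 (wall)
  → r_6 = 5.0004
beam 7: φ=135°, α=30°
  d=(0.8660,0.5000)  start (2,4)  tX=0.9584 tY=0.9200  stride 1/|dx|=1.1547 1/|dy|=2.0000
    cross y-line → (2,5), t=0.9200 (wall)
  → r_7 = 0.9200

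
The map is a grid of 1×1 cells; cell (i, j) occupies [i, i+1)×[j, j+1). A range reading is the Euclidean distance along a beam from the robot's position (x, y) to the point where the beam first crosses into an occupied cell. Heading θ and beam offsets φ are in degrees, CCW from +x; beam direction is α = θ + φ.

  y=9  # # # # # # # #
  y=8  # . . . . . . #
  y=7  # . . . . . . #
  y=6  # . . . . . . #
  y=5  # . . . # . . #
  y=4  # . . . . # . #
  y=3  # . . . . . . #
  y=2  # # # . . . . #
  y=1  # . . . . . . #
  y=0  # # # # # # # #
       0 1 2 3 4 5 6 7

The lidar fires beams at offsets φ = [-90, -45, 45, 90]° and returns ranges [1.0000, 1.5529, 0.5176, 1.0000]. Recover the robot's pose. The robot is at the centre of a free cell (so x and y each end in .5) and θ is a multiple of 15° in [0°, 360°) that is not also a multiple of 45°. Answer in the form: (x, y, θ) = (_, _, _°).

Enumerate (i+0.5, j+0.5, θ) over the 44 free cells and 16 admissible headings. For each, cast all 4 beams and compare to the given ranges.
  (2.5, 1.5, 195°): beam 1 = 0.5176 ≠ 1.0000 ✗
  (2.5, 3.5, 75°): beam 1 = 4.6587 ≠ 1.0000 ✗
  (3.5, 2.5, 255°): beam 1 = 0.5176 ≠ 1.0000 ✗
  (2.5, 1.5, 345°): beam 1 = 0.5176 ≠ 1.0000 ✗
  …
  (2.5, 1.5, 240°): r_1=1.0000, r_2=1.5529, r_3=0.5176, r_4=1.0000 — all match ✓
No second candidate reproduces the full scan.

(x, y, θ) = (2.5, 1.5, 240°)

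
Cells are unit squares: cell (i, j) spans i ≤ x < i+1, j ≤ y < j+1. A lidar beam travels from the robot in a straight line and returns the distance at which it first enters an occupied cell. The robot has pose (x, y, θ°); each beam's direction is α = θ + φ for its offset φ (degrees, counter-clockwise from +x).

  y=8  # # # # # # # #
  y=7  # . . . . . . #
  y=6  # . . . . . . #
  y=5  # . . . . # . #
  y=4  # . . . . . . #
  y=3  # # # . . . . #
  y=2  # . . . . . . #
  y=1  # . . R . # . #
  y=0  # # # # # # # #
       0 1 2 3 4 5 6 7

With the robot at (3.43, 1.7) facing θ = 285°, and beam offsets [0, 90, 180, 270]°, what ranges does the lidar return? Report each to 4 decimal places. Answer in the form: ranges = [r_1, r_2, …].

beam 1: φ=0°, α=285°
  direction (0.2588, -0.9659); cell (3,1); t to first gridline: x 2.2023, y 0.7247 (then +3.8637 / +1.0353)
    (3,0) via y @ 0.7247  # hit
  → r_1 = 0.7247
beam 2: φ=90°, α=15°
  direction (0.9659, 0.2588); cell (3,1); t to first gridline: x 0.5901, y 1.1591 (then +1.0353 / +3.8637)
    (4,1) via x @ 0.5901
    (4,2) via y @ 1.1591
    (5,2) via x @ 1.6254
    (6,2) via x @ 2.6607
    (7,2) via x @ 3.6959  # hit
  → r_2 = 3.6959
beam 3: φ=180°, α=105°
  direction (-0.2588, 0.9659); cell (3,1); t to first gridline: x 1.6614, y 0.3106 (then +3.8637 / +1.0353)
    (3,2) via y @ 0.3106
    (3,3) via y @ 1.3459
    (2,3) via x @ 1.6614  # hit
  → r_3 = 1.6614
beam 4: φ=270°, α=195°
  direction (-0.9659, -0.2588); cell (3,1); t to first gridline: x 0.4452, y 2.7046 (then +1.0353 / +3.8637)
    (2,1) via x @ 0.4452
    (1,1) via x @ 1.4804
    (0,1) via x @ 2.5157  # hit
  → r_4 = 2.5157

ranges = [0.7247, 3.6959, 1.6614, 2.5157]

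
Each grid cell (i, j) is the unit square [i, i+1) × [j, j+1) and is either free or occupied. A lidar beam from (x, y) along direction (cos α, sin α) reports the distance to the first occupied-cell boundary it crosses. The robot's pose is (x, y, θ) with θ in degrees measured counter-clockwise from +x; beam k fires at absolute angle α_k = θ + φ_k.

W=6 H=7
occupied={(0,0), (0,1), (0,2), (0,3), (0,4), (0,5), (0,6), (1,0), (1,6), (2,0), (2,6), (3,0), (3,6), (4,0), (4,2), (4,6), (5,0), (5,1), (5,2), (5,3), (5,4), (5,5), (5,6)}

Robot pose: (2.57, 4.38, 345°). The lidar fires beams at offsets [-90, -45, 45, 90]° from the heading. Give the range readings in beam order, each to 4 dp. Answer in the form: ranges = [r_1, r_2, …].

ranges = [3.4992, 3.9029, 2.8059, 1.6771]

beam 1: φ=-90°, α=255°
  d=(-0.2588,-0.9659)  start (2,4)  tX=2.2023 tY=0.3934  stride 1/|dx|=3.8637 1/|dy|=1.0353
    cross y-line → (2,3), t=0.3934
    cross y-line → (2,2), t=1.4287
    cross x-line → (1,2), t=2.2023
    cross y-line → (1,1), t=2.4640
    cross y-line → (1,0), t=3.4992 (wall)
  → r_1 = 3.4992
beam 2: φ=-45°, α=300°
  d=(0.5000,-0.8660)  start (2,4)  tX=0.8600 tY=0.4388  stride 1/|dx|=2.0000 1/|dy|=1.1547
    cross y-line → (2,3), t=0.4388
    cross x-line → (3,3), t=0.8600
    cross y-line → (3,2), t=1.5935
    cross y-line → (3,1), t=2.7482
    cross x-line → (4,1), t=2.8600
    cross y-line → (4,0), t=3.9029 (wall)
  → r_2 = 3.9029
beam 3: φ=45°, α=30°
  d=(0.8660,0.5000)  start (2,4)  tX=0.4965 tY=1.2400  stride 1/|dx|=1.1547 1/|dy|=2.0000
    cross x-line → (3,4), t=0.4965
    cross y-line → (3,5), t=1.2400
    cross x-line → (4,5), t=1.6512
    cross x-line → (5,5), t=2.8059 (wall)
  → r_3 = 2.8059
beam 4: φ=90°, α=75°
  d=(0.2588,0.9659)  start (2,4)  tX=1.6614 tY=0.6419  stride 1/|dx|=3.8637 1/|dy|=1.0353
    cross y-line → (2,5), t=0.6419
    cross x-line → (3,5), t=1.6614
    cross y-line → (3,6), t=1.6771 (wall)
  → r_4 = 1.6771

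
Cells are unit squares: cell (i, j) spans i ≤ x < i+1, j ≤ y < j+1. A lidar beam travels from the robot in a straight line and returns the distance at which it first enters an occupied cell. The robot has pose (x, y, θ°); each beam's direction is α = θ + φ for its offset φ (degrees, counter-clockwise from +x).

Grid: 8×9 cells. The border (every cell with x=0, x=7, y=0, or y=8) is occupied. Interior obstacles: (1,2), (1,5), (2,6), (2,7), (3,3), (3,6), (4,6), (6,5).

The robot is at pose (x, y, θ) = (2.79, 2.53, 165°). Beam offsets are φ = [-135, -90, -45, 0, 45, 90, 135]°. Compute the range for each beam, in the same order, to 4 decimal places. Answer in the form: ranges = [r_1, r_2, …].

ranges = [0.9400, 0.8114, 2.8521, 0.8179, 0.9122, 1.5840, 1.7667]

beam 1: φ=-135°, α=30°
  d=(0.8660,0.5000)  start (2,2)  tX=0.2425 tY=0.9400  stride 1/|dx|=1.1547 1/|dy|=2.0000
    cross x-line → (3,2), t=0.2425
    cross y-line → (3,3), t=0.9400 (wall)
  → r_1 = 0.9400
beam 2: φ=-90°, α=75°
  d=(0.2588,0.9659)  start (2,2)  tX=0.8114 tY=0.4866  stride 1/|dx|=3.8637 1/|dy|=1.0353
    cross y-line → (2,3), t=0.4866
    cross x-line → (3,3), t=0.8114 (wall)
  → r_2 = 0.8114
beam 3: φ=-45°, α=120°
  d=(-0.5000,0.8660)  start (2,2)  tX=1.5800 tY=0.5427  stride 1/|dx|=2.0000 1/|dy|=1.1547
    cross y-line → (2,3), t=0.5427
    cross x-line → (1,3), t=1.5800
    cross y-line → (1,4), t=1.6974
    cross y-line → (1,5), t=2.8521 (wall)
  → r_3 = 2.8521
beam 4: φ=0°, α=165°
  d=(-0.9659,0.2588)  start (2,2)  tX=0.8179 tY=1.8159  stride 1/|dx|=1.0353 1/|dy|=3.8637
    cross x-line → (1,2), t=0.8179 (wall)
  → r_4 = 0.8179
beam 5: φ=45°, α=210°
  d=(-0.8660,-0.5000)  start (2,2)  tX=0.9122 tY=1.0600  stride 1/|dx|=1.1547 1/|dy|=2.0000
    cross x-line → (1,2), t=0.9122 (wall)
  → r_5 = 0.9122
beam 6: φ=90°, α=255°
  d=(-0.2588,-0.9659)  start (2,2)  tX=3.0523 tY=0.5487  stride 1/|dx|=3.8637 1/|dy|=1.0353
    cross y-line → (2,1), t=0.5487
    cross y-line → (2,0), t=1.5840 (wall)
  → r_6 = 1.5840
beam 7: φ=135°, α=300°
  d=(0.5000,-0.8660)  start (2,2)  tX=0.4200 tY=0.6120  stride 1/|dx|=2.0000 1/|dy|=1.1547
    cross x-line → (3,2), t=0.4200
    cross y-line → (3,1), t=0.6120
    cross y-line → (3,0), t=1.7667 (wall)
  → r_7 = 1.7667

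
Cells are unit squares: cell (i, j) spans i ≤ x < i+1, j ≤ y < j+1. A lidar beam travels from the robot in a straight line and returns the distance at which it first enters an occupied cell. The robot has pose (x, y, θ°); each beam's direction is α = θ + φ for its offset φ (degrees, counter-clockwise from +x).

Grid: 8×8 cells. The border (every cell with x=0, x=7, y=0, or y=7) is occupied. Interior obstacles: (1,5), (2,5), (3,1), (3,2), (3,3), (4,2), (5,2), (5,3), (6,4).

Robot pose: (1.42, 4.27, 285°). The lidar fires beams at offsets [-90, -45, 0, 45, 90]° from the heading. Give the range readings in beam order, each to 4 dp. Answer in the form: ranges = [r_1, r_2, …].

beam 1: φ=-90°, α=195°
  direction (-0.9659, -0.2588); cell (1,4); t to first gridline: x 0.4348, y 1.0432 (then +1.0353 / +3.8637)
    (0,4) via x @ 0.4348  # hit
  → r_1 = 0.4348
beam 2: φ=-45°, α=240°
  direction (-0.5000, -0.8660); cell (1,4); t to first gridline: x 0.8400, y 0.3118 (then +2.0000 / +1.1547)
    (1,3) via y @ 0.3118
    (0,3) via x @ 0.8400  # hit
  → r_2 = 0.8400
beam 3: φ=0°, α=285°
  direction (0.2588, -0.9659); cell (1,4); t to first gridline: x 2.2409, y 0.2795 (then +3.8637 / +1.0353)
    (1,3) via y @ 0.2795
    (1,2) via y @ 1.3148
    (2,2) via x @ 2.2409
    (2,1) via y @ 2.3501
    (2,0) via y @ 3.3854  # hit
  → r_3 = 3.3854
beam 4: φ=45°, α=330°
  direction (0.8660, -0.5000); cell (1,4); t to first gridline: x 0.6697, y 0.5400 (then +1.1547 / +2.0000)
    (1,3) via y @ 0.5400
    (2,3) via x @ 0.6697
    (3,3) via x @ 1.8244  # hit
  → r_4 = 1.8244
beam 5: φ=90°, α=15°
  direction (0.9659, 0.2588); cell (1,4); t to first gridline: x 0.6005, y 2.8205 (then +1.0353 / +3.8637)
    (2,4) via x @ 0.6005
    (3,4) via x @ 1.6357
    (4,4) via x @ 2.6710
    (4,5) via y @ 2.8205
    (5,5) via x @ 3.7063
    (6,5) via x @ 4.7416
    (7,5) via x @ 5.7768  # hit
  → r_5 = 5.7768

ranges = [0.4348, 0.8400, 3.3854, 1.8244, 5.7768]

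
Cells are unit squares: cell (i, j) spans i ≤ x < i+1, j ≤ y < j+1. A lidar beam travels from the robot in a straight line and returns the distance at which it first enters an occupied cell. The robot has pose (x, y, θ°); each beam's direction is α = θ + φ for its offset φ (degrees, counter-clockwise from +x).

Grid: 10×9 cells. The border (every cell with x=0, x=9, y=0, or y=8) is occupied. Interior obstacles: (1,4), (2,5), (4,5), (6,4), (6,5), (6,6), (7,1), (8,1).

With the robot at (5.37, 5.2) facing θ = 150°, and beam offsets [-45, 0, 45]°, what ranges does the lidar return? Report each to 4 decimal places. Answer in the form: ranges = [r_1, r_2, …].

ranges = [2.8988, 0.4272, 0.3831]

beam 1: φ=-45°, α=105°
  cosα=-0.2588 sinα=0.9659 | (5,5) | tMaxX 1.4296 tMaxY 0.8282 | tΔX 3.8637 tΔY 1.0353
    t=0.8282 [y] (5,6)
    t=1.4296 [x] (4,6)
    t=1.8635 [y] (4,7)
    t=2.8988 [y] (4,8) — stop
  → r_1 = 2.8988
beam 2: φ=0°, α=150°
  cosα=-0.8660 sinα=0.5000 | (5,5) | tMaxX 0.4272 tMaxY 1.6000 | tΔX 1.1547 tΔY 2.0000
    t=0.4272 [x] (4,5) — stop
  → r_2 = 0.4272
beam 3: φ=45°, α=195°
  cosα=-0.9659 sinα=-0.2588 | (5,5) | tMaxX 0.3831 tMaxY 0.7727 | tΔX 1.0353 tΔY 3.8637
    t=0.3831 [x] (4,5) — stop
  → r_3 = 0.3831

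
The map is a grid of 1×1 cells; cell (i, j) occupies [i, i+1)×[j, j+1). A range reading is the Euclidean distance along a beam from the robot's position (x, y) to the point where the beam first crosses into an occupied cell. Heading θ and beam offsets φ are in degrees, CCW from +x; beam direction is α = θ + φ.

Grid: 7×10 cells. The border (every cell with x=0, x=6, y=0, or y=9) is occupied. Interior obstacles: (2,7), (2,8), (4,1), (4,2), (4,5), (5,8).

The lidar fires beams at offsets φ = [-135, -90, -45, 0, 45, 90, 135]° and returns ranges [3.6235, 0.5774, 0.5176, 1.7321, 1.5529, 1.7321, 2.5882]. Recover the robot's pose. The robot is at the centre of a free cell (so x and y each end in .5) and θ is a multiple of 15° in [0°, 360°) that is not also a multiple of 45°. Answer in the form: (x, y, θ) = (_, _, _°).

(x, y, θ) = (4.5, 6.5, 330°)

Enumerate (i+0.5, j+0.5, θ) over the 34 free cells and 16 admissible headings. For each, cast all 7 beams and compare to the given ranges.
  (3.5, 3.5, 150°): beam 1 = 2.5882 ≠ 3.6235 ✗
  (5.5, 4.5, 165°): beam 1 = 0.5774 ≠ 3.6235 ✗
  (3.5, 1.5, 105°): beam 1 = 0.5774 ≠ 3.6235 ✗
  (1.5, 2.5, 195°): beam 1 = 7.0000 ≠ 3.6235 ✗
  …
  (4.5, 6.5, 330°): r_1=3.6235, r_2=0.5774, r_3=0.5176, r_4=1.7321, r_5=1.5529, r_6=1.7321, r_7=2.5882 — all match ✓
No second candidate reproduces the full scan.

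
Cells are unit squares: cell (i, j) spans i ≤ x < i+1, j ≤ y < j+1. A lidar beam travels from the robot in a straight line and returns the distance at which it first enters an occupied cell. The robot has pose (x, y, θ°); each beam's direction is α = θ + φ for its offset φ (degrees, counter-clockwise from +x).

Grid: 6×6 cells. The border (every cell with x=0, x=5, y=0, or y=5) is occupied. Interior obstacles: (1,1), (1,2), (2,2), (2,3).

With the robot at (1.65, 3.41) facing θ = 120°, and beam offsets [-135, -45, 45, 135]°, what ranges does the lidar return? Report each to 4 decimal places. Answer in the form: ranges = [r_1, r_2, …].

beam 1: φ=-135°, α=345°
  direction (0.9659, -0.2588); cell (1,3); t to first gridline: x 0.3623, y 1.5841 (then +1.0353 / +3.8637)
    (2,3) via x @ 0.3623  # hit
  → r_1 = 0.3623
beam 2: φ=-45°, α=75°
  direction (0.2588, 0.9659); cell (1,3); t to first gridline: x 1.3523, y 0.6108 (then +3.8637 / +1.0353)
    (1,4) via y @ 0.6108
    (2,4) via x @ 1.3523
    (2,5) via y @ 1.6461  # hit
  → r_2 = 1.6461
beam 3: φ=45°, α=165°
  direction (-0.9659, 0.2588); cell (1,3); t to first gridline: x 0.6729, y 2.2796 (then +1.0353 / +3.8637)
    (0,3) via x @ 0.6729  # hit
  → r_3 = 0.6729
beam 4: φ=135°, α=255°
  direction (-0.2588, -0.9659); cell (1,3); t to first gridline: x 2.5114, y 0.4245 (then +3.8637 / +1.0353)
    (1,2) via y @ 0.4245  # hit
  → r_4 = 0.4245

ranges = [0.3623, 1.6461, 0.6729, 0.4245]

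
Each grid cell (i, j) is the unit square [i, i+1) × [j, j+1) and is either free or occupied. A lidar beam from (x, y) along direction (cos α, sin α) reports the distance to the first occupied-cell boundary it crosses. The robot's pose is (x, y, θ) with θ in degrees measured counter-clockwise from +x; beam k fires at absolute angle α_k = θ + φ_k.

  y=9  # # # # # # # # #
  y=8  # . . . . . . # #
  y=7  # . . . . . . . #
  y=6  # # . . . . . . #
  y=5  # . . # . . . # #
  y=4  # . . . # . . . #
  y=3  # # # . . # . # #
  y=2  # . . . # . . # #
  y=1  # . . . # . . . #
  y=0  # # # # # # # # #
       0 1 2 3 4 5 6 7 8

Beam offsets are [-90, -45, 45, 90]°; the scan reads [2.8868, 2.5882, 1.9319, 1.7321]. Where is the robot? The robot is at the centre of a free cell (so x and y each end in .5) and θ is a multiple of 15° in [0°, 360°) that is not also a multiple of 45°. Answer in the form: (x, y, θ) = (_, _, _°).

(x, y, θ) = (5.5, 6.5, 150°)

Enumerate (i+0.5, j+0.5, θ) over the 44 free cells and 16 admissible headings. For each, cast all 4 beams and compare to the given ranges.
  (6.5, 7.5, 120°): beam 1 = 1.0000 ≠ 2.8868 ✗
  (2.5, 6.5, 75°): beam 1 = 4.6587 ≠ 2.8868 ✗
  (4.5, 6.5, 300°): beam 1 = 1.0000 ≠ 2.8868 ✗
  …
  (5.5, 6.5, 150°): r_1=2.8868, r_2=2.5882, r_3=1.9319, r_4=1.7321 — all match ✓
Only this pose fits every beam.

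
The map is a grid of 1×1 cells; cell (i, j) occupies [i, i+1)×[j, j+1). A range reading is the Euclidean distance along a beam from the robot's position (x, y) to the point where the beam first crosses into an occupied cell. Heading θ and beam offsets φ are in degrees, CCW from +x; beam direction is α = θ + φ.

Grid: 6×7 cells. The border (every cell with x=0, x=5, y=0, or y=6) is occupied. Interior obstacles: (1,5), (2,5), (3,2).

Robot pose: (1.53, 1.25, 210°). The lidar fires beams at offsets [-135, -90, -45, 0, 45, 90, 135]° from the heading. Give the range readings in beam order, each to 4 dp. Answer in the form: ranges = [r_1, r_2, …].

beam 1: φ=-135°, α=75°
  direction (0.2588, 0.9659); cell (1,1); t to first gridline: x 1.8159, y 0.7765 (then +3.8637 / +1.0353)
    (1,2) via y @ 0.7765
    (1,3) via y @ 1.8117
    (2,3) via x @ 1.8159
    (2,4) via y @ 2.8470
    (2,5) via y @ 3.8823  # hit
  → r_1 = 3.8823
beam 2: φ=-90°, α=120°
  direction (-0.5000, 0.8660); cell (1,1); t to first gridline: x 1.0600, y 0.8660 (then +2.0000 / +1.1547)
    (1,2) via y @ 0.8660
    (0,2) via x @ 1.0600  # hit
  → r_2 = 1.0600
beam 3: φ=-45°, α=165°
  direction (-0.9659, 0.2588); cell (1,1); t to first gridline: x 0.5487, y 2.8978 (then +1.0353 / +3.8637)
    (0,1) via x @ 0.5487  # hit
  → r_3 = 0.5487
beam 4: φ=0°, α=210°
  direction (-0.8660, -0.5000); cell (1,1); t to first gridline: x 0.6120, y 0.5000 (then +1.1547 / +2.0000)
    (1,0) via y @ 0.5000  # hit
  → r_4 = 0.5000
beam 5: φ=45°, α=255°
  direction (-0.2588, -0.9659); cell (1,1); t to first gridline: x 2.0478, y 0.2588 (then +3.8637 / +1.0353)
    (1,0) via y @ 0.2588  # hit
  → r_5 = 0.2588
beam 6: φ=90°, α=300°
  direction (0.5000, -0.8660); cell (1,1); t to first gridline: x 0.9400, y 0.2887 (then +2.0000 / +1.1547)
    (1,0) via y @ 0.2887  # hit
  → r_6 = 0.2887
beam 7: φ=135°, α=345°
  direction (0.9659, -0.2588); cell (1,1); t to first gridline: x 0.4866, y 0.9659 (then +1.0353 / +3.8637)
    (2,1) via x @ 0.4866
    (2,0) via y @ 0.9659  # hit
  → r_7 = 0.9659

ranges = [3.8823, 1.0600, 0.5487, 0.5000, 0.2588, 0.2887, 0.9659]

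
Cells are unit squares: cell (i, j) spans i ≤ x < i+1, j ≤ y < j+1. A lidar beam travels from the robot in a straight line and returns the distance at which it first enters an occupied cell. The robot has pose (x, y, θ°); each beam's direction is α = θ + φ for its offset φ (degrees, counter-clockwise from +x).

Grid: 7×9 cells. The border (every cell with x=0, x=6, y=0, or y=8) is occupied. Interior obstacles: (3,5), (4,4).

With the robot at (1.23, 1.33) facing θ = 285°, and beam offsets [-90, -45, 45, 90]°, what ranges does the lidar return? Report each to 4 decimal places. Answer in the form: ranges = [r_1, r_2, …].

beam 1: φ=-90°, α=195°
  d=(-0.9659,-0.2588)  start (1,1)  tX=0.2381 tY=1.2750  stride 1/|dx|=1.0353 1/|dy|=3.8637
    cross x-line → (0,1), t=0.2381 (wall)
  → r_1 = 0.2381
beam 2: φ=-45°, α=240°
  d=(-0.5000,-0.8660)  start (1,1)  tX=0.4600 tY=0.3811  stride 1/|dx|=2.0000 1/|dy|=1.1547
    cross y-line → (1,0), t=0.3811 (wall)
  → r_2 = 0.3811
beam 3: φ=45°, α=330°
  d=(0.8660,-0.5000)  start (1,1)  tX=0.8891 tY=0.6600  stride 1/|dx|=1.1547 1/|dy|=2.0000
    cross y-line → (1,0), t=0.6600 (wall)
  → r_3 = 0.6600
beam 4: φ=90°, α=15°
  d=(0.9659,0.2588)  start (1,1)  tX=0.7972 tY=2.5887  stride 1/|dx|=1.0353 1/|dy|=3.8637
    cross x-line → (2,1), t=0.7972
    cross x-line → (3,1), t=1.8324
    cross y-line → (3,2), t=2.5887
    cross x-line → (4,2), t=2.8677
    cross x-line → (5,2), t=3.9030
    cross x-line → (6,2), t=4.9383 (wall)
  → r_4 = 4.9383

ranges = [0.2381, 0.3811, 0.6600, 4.9383]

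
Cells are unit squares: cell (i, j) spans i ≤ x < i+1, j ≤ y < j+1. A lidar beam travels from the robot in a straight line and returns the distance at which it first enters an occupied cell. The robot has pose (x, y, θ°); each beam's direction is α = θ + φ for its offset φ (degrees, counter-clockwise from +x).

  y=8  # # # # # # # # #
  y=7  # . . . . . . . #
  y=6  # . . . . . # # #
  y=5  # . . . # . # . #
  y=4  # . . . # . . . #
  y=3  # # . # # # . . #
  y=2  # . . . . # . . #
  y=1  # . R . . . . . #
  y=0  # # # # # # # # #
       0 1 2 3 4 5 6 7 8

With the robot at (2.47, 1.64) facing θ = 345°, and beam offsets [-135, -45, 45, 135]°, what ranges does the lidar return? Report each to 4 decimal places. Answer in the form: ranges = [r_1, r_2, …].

ranges = [1.2800, 0.7390, 2.7200, 1.5704]

beam 1: φ=-135°, α=210°
  d=(-0.8660,-0.5000)  start (2,1)  tX=0.5427 tY=1.2800  stride 1/|dx|=1.1547 1/|dy|=2.0000
    cross x-line → (1,1), t=0.5427
    cross y-line → (1,0), t=1.2800 (wall)
  → r_1 = 1.2800
beam 2: φ=-45°, α=300°
  d=(0.5000,-0.8660)  start (2,1)  tX=1.0600 tY=0.7390  stride 1/|dx|=2.0000 1/|dy|=1.1547
    cross y-line → (2,0), t=0.7390 (wall)
  → r_2 = 0.7390
beam 3: φ=45°, α=30°
  d=(0.8660,0.5000)  start (2,1)  tX=0.6120 tY=0.7200  stride 1/|dx|=1.1547 1/|dy|=2.0000
    cross x-line → (3,1), t=0.6120
    cross y-line → (3,2), t=0.7200
    cross x-line → (4,2), t=1.7667
    cross y-line → (4,3), t=2.7200 (wall)
  → r_3 = 2.7200
beam 4: φ=135°, α=120°
  d=(-0.5000,0.8660)  start (2,1)  tX=0.9400 tY=0.4157  stride 1/|dx|=2.0000 1/|dy|=1.1547
    cross y-line → (2,2), t=0.4157
    cross x-line → (1,2), t=0.9400
    cross y-line → (1,3), t=1.5704 (wall)
  → r_4 = 1.5704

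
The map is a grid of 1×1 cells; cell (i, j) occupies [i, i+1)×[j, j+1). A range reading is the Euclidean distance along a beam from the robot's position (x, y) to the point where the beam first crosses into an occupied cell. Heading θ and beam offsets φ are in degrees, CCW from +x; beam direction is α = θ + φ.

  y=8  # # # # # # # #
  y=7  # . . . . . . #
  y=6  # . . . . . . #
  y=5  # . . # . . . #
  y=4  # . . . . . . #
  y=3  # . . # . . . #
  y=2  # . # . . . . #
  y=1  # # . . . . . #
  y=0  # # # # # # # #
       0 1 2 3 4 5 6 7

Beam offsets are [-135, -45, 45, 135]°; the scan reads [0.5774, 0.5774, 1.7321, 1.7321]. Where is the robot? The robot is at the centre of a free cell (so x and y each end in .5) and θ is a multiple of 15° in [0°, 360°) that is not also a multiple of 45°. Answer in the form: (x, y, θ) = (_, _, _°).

The pose lattice has 38·16 = 608 candidates. Test each by forward raycasting.
  (3.5, 4.5, 330°): beam 1 = 2.5882 ≠ 0.5774 ✗
  (3.5, 4.5, 150°): beam 1 = 3.6235 ≠ 0.5774 ✗
  (1.5, 2.5, 120°): beam 1 = 0.5176 ≠ 0.5774 ✗
  (6.5, 5.5, 240°): beam 1 = 2.5882 ≠ 0.5774 ✗
  …
  (2.5, 3.5, 15°): r_1=0.5774, r_2=0.5774, r_3=1.7321, r_4=1.7321 — all match ✓
No second candidate reproduces the full scan.

(x, y, θ) = (2.5, 3.5, 15°)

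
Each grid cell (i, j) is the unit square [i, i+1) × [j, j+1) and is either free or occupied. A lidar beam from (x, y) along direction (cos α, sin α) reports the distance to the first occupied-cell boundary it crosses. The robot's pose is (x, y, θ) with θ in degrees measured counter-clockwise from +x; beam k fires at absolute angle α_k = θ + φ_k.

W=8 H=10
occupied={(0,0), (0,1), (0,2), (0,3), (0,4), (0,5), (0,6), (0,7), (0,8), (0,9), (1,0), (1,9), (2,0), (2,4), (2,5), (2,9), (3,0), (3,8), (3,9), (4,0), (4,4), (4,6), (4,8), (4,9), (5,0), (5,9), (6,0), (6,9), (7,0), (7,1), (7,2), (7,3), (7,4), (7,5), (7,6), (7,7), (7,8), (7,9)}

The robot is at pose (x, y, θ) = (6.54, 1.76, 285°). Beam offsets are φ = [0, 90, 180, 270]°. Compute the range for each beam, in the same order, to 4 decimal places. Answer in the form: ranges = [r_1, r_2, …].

beam 1: φ=0°, α=285°
  dir = (cos 285°, sin 285°) = (0.2588, -0.9659); from cell (6,1)
  next x-line at t=1.7773, next y-line at t=0.7868; Δt_x=3.8637, Δt_y=1.0353
    y: enter (6,0) at t=0.7868 ← occupied
  → r_1 = 0.7868
beam 2: φ=90°, α=15°
  dir = (cos 15°, sin 15°) = (0.9659, 0.2588); from cell (6,1)
  next x-line at t=0.4762, next y-line at t=0.9273; Δt_x=1.0353, Δt_y=3.8637
    x: enter (7,1) at t=0.4762 ← occupied
  → r_2 = 0.4762
beam 3: φ=180°, α=105°
  dir = (cos 105°, sin 105°) = (-0.2588, 0.9659); from cell (6,1)
  next x-line at t=2.0864, next y-line at t=0.2485; Δt_x=3.8637, Δt_y=1.0353
    y: enter (6,2) at t=0.2485
    y: enter (6,3) at t=1.2837
    x: enter (5,3) at t=2.0864
    y: enter (5,4) at t=2.3190
    y: enter (5,5) at t=3.3543
    y: enter (5,6) at t=4.3896
    y: enter (5,7) at t=5.4248
    x: enter (4,7) at t=5.9501
    y: enter (4,8) at t=6.4601 ← occupied
  → r_3 = 6.4601
beam 4: φ=270°, α=195°
  dir = (cos 195°, sin 195°) = (-0.9659, -0.2588); from cell (6,1)
  next x-line at t=0.5590, next y-line at t=2.9364; Δt_x=1.0353, Δt_y=3.8637
    x: enter (5,1) at t=0.5590
    x: enter (4,1) at t=1.5943
    x: enter (3,1) at t=2.6296
    y: enter (3,0) at t=2.9364 ← occupied
  → r_4 = 2.9364

ranges = [0.7868, 0.4762, 6.4601, 2.9364]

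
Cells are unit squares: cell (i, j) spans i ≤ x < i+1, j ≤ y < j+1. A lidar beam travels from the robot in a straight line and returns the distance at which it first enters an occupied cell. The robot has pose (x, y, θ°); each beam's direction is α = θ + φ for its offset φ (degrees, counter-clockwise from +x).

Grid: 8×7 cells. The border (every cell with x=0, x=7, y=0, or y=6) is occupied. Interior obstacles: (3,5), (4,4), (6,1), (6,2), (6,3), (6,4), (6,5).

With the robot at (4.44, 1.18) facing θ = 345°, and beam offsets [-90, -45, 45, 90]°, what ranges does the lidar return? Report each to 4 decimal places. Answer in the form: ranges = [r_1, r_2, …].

ranges = [0.1863, 0.2078, 1.8013, 4.9900]

beam 1: φ=-90°, α=255°
  cosα=-0.2588 sinα=-0.9659 | (4,1) | tMaxX 1.7000 tMaxY 0.1863 | tΔX 3.8637 tΔY 1.0353
    t=0.1863 [y] (4,0) — stop
  → r_1 = 0.1863
beam 2: φ=-45°, α=300°
  cosα=0.5000 sinα=-0.8660 | (4,1) | tMaxX 1.1200 tMaxY 0.2078 | tΔX 2.0000 tΔY 1.1547
    t=0.2078 [y] (4,0) — stop
  → r_2 = 0.2078
beam 3: φ=45°, α=30°
  cosα=0.8660 sinα=0.5000 | (4,1) | tMaxX 0.6466 tMaxY 1.6400 | tΔX 1.1547 tΔY 2.0000
    t=0.6466 [x] (5,1)
    t=1.6400 [y] (5,2)
    t=1.8013 [x] (6,2) — stop
  → r_3 = 1.8013
beam 4: φ=90°, α=75°
  cosα=0.2588 sinα=0.9659 | (4,1) | tMaxX 2.1637 tMaxY 0.8489 | tΔX 3.8637 tΔY 1.0353
    t=0.8489 [y] (4,2)
    t=1.8842 [y] (4,3)
    t=2.1637 [x] (5,3)
    t=2.9195 [y] (5,4)
    t=3.9548 [y] (5,5)
    t=4.9900 [y] (5,6) — stop
  → r_4 = 4.9900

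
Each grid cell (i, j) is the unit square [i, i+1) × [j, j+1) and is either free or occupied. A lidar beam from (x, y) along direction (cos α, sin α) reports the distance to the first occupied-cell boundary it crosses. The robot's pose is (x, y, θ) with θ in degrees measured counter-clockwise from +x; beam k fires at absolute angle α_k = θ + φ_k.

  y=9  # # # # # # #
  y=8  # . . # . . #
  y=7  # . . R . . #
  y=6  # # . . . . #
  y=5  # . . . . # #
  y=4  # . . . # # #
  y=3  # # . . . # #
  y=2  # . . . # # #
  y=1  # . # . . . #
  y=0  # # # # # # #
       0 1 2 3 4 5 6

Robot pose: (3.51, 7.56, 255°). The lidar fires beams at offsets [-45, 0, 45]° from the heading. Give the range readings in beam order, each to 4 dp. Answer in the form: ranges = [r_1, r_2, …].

beam 1: φ=-45°, α=210°
  direction (-0.8660, -0.5000); cell (3,7); t to first gridline: x 0.5889, y 1.1200 (then +1.1547 / +2.0000)
    (2,7) via x @ 0.5889
    (2,6) via y @ 1.1200
    (1,6) via x @ 1.7436  # hit
  → r_1 = 1.7436
beam 2: φ=0°, α=255°
  direction (-0.2588, -0.9659); cell (3,7); t to first gridline: x 1.9705, y 0.5798 (then +3.8637 / +1.0353)
    (3,6) via y @ 0.5798
    (3,5) via y @ 1.6150
    (2,5) via x @ 1.9705
    (2,4) via y @ 2.6503
    (2,3) via y @ 3.6856
    (2,2) via y @ 4.7209
    (2,1) via y @ 5.7561  # hit
  → r_2 = 5.7561
beam 3: φ=45°, α=300°
  direction (0.5000, -0.8660); cell (3,7); t to first gridline: x 0.9800, y 0.6466 (then +2.0000 / +1.1547)
    (3,6) via y @ 0.6466
    (4,6) via x @ 0.9800
    (4,5) via y @ 1.8013
    (4,4) via y @ 2.9560  # hit
  → r_3 = 2.9560

ranges = [1.7436, 5.7561, 2.9560]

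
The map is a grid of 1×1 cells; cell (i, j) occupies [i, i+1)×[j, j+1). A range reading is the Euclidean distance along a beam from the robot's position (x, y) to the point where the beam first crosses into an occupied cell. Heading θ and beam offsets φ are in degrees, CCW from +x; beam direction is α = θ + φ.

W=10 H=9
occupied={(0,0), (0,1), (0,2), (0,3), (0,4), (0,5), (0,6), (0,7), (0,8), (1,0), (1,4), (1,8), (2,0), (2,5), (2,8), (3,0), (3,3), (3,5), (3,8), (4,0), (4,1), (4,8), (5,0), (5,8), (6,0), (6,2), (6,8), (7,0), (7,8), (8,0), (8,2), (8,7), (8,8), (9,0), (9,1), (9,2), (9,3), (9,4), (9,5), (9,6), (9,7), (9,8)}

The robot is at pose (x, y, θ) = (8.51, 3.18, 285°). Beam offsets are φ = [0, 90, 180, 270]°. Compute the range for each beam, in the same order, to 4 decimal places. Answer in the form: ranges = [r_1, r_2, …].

beam 1: φ=0°, α=285°
  cosα=0.2588 sinα=-0.9659 | (8,3) | tMaxX 1.8932 tMaxY 0.1863 | tΔX 3.8637 tΔY 1.0353
    t=0.1863 [y] (8,2) — stop
  → r_1 = 0.1863
beam 2: φ=90°, α=15°
  cosα=0.9659 sinα=0.2588 | (8,3) | tMaxX 0.5073 tMaxY 3.1682 | tΔX 1.0353 tΔY 3.8637
    t=0.5073 [x] (9,3) — stop
  → r_2 = 0.5073
beam 3: φ=180°, α=105°
  cosα=-0.2588 sinα=0.9659 | (8,3) | tMaxX 1.9705 tMaxY 0.8489 | tΔX 3.8637 tΔY 1.0353
    t=0.8489 [y] (8,4)
    t=1.8842 [y] (8,5)
    t=1.9705 [x] (7,5)
    t=2.9195 [y] (7,6)
    t=3.9548 [y] (7,7)
    t=4.9900 [y] (7,8) — stop
  → r_3 = 4.9900
beam 4: φ=270°, α=195°
  cosα=-0.9659 sinα=-0.2588 | (8,3) | tMaxX 0.5280 tMaxY 0.6955 | tΔX 1.0353 tΔY 3.8637
    t=0.5280 [x] (7,3)
    t=0.6955 [y] (7,2)
    t=1.5633 [x] (6,2) — stop
  → r_4 = 1.5633

ranges = [0.1863, 0.5073, 4.9900, 1.5633]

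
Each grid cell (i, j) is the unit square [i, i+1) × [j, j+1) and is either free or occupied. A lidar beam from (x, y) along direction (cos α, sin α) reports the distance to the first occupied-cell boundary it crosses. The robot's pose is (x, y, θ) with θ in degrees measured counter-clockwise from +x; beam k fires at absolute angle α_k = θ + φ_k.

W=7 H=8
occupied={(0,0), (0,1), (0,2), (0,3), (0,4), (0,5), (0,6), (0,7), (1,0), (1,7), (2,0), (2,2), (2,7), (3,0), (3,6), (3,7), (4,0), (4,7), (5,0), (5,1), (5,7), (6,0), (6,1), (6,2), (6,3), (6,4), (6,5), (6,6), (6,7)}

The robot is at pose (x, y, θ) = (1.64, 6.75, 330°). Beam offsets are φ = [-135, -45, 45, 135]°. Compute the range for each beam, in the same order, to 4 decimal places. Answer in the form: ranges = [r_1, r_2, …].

beam 1: φ=-135°, α=195°
  direction (-0.9659, -0.2588); cell (1,6); t to first gridline: x 0.6626, y 2.8978 (then +1.0353 / +3.8637)
    (0,6) via x @ 0.6626  # hit
  → r_1 = 0.6626
beam 2: φ=-45°, α=285°
  direction (0.2588, -0.9659); cell (1,6); t to first gridline: x 1.3909, y 0.7765 (then +3.8637 / +1.0353)
    (1,5) via y @ 0.7765
    (2,5) via x @ 1.3909
    (2,4) via y @ 1.8117
    (2,3) via y @ 2.8470
    (2,2) via y @ 3.8823  # hit
  → r_2 = 3.8823
beam 3: φ=45°, α=15°
  direction (0.9659, 0.2588); cell (1,6); t to first gridline: x 0.3727, y 0.9659 (then +1.0353 / +3.8637)
    (2,6) via x @ 0.3727
    (2,7) via y @ 0.9659  # hit
  → r_3 = 0.9659
beam 4: φ=135°, α=105°
  direction (-0.2588, 0.9659); cell (1,6); t to first gridline: x 2.4728, y 0.2588 (then +3.8637 / +1.0353)
    (1,7) via y @ 0.2588  # hit
  → r_4 = 0.2588

ranges = [0.6626, 3.8823, 0.9659, 0.2588]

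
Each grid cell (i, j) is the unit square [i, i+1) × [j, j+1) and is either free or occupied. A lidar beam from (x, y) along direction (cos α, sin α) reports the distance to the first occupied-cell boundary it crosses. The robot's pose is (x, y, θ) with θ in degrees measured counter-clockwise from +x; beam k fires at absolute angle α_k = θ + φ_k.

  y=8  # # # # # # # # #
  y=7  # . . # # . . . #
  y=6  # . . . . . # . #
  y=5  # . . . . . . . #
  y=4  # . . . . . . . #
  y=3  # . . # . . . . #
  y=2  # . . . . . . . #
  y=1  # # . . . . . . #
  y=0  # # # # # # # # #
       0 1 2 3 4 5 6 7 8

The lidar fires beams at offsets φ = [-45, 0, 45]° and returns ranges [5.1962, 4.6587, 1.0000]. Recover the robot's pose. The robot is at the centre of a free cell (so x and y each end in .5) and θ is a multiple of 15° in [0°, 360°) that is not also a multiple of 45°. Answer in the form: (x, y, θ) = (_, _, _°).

Candidates: 44 free-cell centres × 16 headings = 704 poses. Raycast each; keep the one whose scan matches to 4 dp.
  (1.5, 6.5, 345°): beam 1 = 3.0000 ≠ 5.1962 ✗
  (6.5, 7.5, 30°): beam 1 = 1.5529 ≠ 5.1962 ✗
  (1.5, 4.5, 300°): beam 1 = 1.9319 ≠ 5.1962 ✗
  (5.5, 3.5, 300°): beam 1 = 2.5882 ≠ 5.1962 ✗
  (5.5, 1.5, 150°): beam 1 = 5.6940 ≠ 5.1962 ✗
  …
  (1.5, 3.5, 75°): r_1=5.1962, r_2=4.6587, r_3=1.0000 — all match ✓
No second candidate reproduces the full scan.

(x, y, θ) = (1.5, 3.5, 75°)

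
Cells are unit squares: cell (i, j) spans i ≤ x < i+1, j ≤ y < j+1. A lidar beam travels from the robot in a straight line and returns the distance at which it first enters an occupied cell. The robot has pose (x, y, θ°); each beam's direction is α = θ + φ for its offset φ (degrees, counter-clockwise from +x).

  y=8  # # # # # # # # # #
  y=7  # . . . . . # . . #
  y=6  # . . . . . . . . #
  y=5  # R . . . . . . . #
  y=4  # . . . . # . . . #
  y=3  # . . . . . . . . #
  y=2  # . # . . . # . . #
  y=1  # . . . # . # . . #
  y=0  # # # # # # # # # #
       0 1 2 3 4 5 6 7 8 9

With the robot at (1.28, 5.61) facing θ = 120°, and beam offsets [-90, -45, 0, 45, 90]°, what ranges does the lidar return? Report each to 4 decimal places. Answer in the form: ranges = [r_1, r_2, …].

beam 1: φ=-90°, α=30°
  direction (0.8660, 0.5000); cell (1,5); t to first gridline: x 0.8314, y 0.7800 (then +1.1547 / +2.0000)
    (1,6) via y @ 0.7800
    (2,6) via x @ 0.8314
    (3,6) via x @ 1.9861
    (3,7) via y @ 2.7800
    (4,7) via x @ 3.1408
    (5,7) via x @ 4.2955
    (5,8) via y @ 4.7800  # hit
  → r_1 = 4.7800
beam 2: φ=-45°, α=75°
  direction (0.2588, 0.9659); cell (1,5); t to first gridline: x 2.7819, y 0.4038 (then +3.8637 / +1.0353)
    (1,6) via y @ 0.4038
    (1,7) via y @ 1.4390
    (1,8) via y @ 2.4743  # hit
  → r_2 = 2.4743
beam 3: φ=0°, α=120°
  direction (-0.5000, 0.8660); cell (1,5); t to first gridline: x 0.5600, y 0.4503 (then +2.0000 / +1.1547)
    (1,6) via y @ 0.4503
    (0,6) via x @ 0.5600  # hit
  → r_3 = 0.5600
beam 4: φ=45°, α=165°
  direction (-0.9659, 0.2588); cell (1,5); t to first gridline: x 0.2899, y 1.5068 (then +1.0353 / +3.8637)
    (0,5) via x @ 0.2899  # hit
  → r_4 = 0.2899
beam 5: φ=90°, α=210°
  direction (-0.8660, -0.5000); cell (1,5); t to first gridline: x 0.3233, y 1.2200 (then +1.1547 / +2.0000)
    (0,5) via x @ 0.3233  # hit
  → r_5 = 0.3233

ranges = [4.7800, 2.4743, 0.5600, 0.2899, 0.3233]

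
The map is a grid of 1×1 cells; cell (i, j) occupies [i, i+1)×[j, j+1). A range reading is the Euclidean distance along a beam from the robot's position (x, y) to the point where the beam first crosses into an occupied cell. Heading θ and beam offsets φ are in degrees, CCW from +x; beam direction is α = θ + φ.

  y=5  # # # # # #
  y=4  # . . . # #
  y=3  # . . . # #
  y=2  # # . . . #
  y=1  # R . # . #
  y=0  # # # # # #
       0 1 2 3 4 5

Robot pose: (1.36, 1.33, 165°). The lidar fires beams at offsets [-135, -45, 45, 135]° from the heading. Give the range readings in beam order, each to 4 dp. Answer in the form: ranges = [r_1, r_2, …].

ranges = [3.3400, 0.7200, 0.4157, 0.3811]

beam 1: φ=-135°, α=30°
  direction (0.8660, 0.5000); cell (1,1); t to first gridline: x 0.7390, y 1.3400 (then +1.1547 / +2.0000)
    (2,1) via x @ 0.7390
    (2,2) via y @ 1.3400
    (3,2) via x @ 1.8937
    (4,2) via x @ 3.0484
    (4,3) via y @ 3.3400  # hit
  → r_1 = 3.3400
beam 2: φ=-45°, α=120°
  direction (-0.5000, 0.8660); cell (1,1); t to first gridline: x 0.7200, y 0.7736 (then +2.0000 / +1.1547)
    (0,1) via x @ 0.7200  # hit
  → r_2 = 0.7200
beam 3: φ=45°, α=210°
  direction (-0.8660, -0.5000); cell (1,1); t to first gridline: x 0.4157, y 0.6600 (then +1.1547 / +2.0000)
    (0,1) via x @ 0.4157  # hit
  → r_3 = 0.4157
beam 4: φ=135°, α=300°
  direction (0.5000, -0.8660); cell (1,1); t to first gridline: x 1.2800, y 0.3811 (then +2.0000 / +1.1547)
    (1,0) via y @ 0.3811  # hit
  → r_4 = 0.3811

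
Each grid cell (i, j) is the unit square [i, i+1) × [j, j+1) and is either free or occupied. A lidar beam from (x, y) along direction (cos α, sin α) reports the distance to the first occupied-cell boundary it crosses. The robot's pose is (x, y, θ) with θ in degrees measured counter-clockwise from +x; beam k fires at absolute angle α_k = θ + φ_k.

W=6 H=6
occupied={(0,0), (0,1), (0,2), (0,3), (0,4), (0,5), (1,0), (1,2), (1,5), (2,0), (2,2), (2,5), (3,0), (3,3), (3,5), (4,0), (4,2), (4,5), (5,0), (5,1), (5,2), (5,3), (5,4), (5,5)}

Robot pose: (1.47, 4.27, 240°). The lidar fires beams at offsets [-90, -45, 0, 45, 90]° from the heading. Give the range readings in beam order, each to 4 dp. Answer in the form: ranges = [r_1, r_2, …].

beam 1: φ=-90°, α=150°
  cosα=-0.8660 sinα=0.5000 | (1,4) | tMaxX 0.5427 tMaxY 1.4600 | tΔX 1.1547 tΔY 2.0000
    t=0.5427 [x] (0,4) — stop
  → r_1 = 0.5427
beam 2: φ=-45°, α=195°
  cosα=-0.9659 sinα=-0.2588 | (1,4) | tMaxX 0.4866 tMaxY 1.0432 | tΔX 1.0353 tΔY 3.8637
    t=0.4866 [x] (0,4) — stop
  → r_2 = 0.4866
beam 3: φ=0°, α=240°
  cosα=-0.5000 sinα=-0.8660 | (1,4) | tMaxX 0.9400 tMaxY 0.3118 | tΔX 2.0000 tΔY 1.1547
    t=0.3118 [y] (1,3)
    t=0.9400 [x] (0,3) — stop
  → r_3 = 0.9400
beam 4: φ=45°, α=285°
  cosα=0.2588 sinα=-0.9659 | (1,4) | tMaxX 2.0478 tMaxY 0.2795 | tΔX 3.8637 tΔY 1.0353
    t=0.2795 [y] (1,3)
    t=1.3148 [y] (1,2) — stop
  → r_4 = 1.3148
beam 5: φ=90°, α=330°
  cosα=0.8660 sinα=-0.5000 | (1,4) | tMaxX 0.6120 tMaxY 0.5400 | tΔX 1.1547 tΔY 2.0000
    t=0.5400 [y] (1,3)
    t=0.6120 [x] (2,3)
    t=1.7667 [x] (3,3) — stop
  → r_5 = 1.7667

ranges = [0.5427, 0.4866, 0.9400, 1.3148, 1.7667]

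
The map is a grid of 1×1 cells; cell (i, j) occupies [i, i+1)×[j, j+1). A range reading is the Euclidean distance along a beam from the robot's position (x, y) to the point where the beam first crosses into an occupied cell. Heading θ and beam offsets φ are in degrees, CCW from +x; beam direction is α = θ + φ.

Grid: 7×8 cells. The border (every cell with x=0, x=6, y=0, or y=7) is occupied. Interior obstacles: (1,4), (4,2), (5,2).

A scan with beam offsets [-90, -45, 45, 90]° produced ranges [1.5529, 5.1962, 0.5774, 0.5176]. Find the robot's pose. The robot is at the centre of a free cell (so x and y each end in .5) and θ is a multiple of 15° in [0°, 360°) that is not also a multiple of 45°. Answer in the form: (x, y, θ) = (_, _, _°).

The pose lattice has 27·16 = 432 candidates. Test each by forward raycasting.
  (4.5, 4.5, 330°): beam 1 = 4.0415 ≠ 1.5529 ✗
  (4.5, 4.5, 195°): beam 1 = 2.5882 ≠ 1.5529 ✗
  (2.5, 5.5, 300°): beam 1 = 1.0000 ≠ 1.5529 ✗
  (4.5, 3.5, 60°): beam 1 = 1.0000 ≠ 1.5529 ✗
  (3.5, 6.5, 285°): beam 1 = 2.5882 ≠ 1.5529 ✗
  …
  (1.5, 6.5, 15°): r_1=1.5529, r_2=5.1962, r_3=0.5774, r_4=0.5176 — all match ✓
No second candidate reproduces the full scan.

(x, y, θ) = (1.5, 6.5, 15°)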